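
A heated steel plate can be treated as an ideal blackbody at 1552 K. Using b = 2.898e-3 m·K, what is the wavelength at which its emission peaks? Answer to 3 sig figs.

Wien's displacement law: λ_max = b/T = (2.898×10⁻³ m·K)/(1552 K) = 1.867×10⁻⁶ m.
That is 1.87 μm, in the infrared range.

λ_max ≈ 1.87 μm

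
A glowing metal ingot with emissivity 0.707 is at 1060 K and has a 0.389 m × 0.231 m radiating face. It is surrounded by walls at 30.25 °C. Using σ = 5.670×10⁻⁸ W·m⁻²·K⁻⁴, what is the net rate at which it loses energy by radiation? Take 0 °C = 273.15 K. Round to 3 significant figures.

Net loss ≈ 4.52×10³ W

Surroundings: T = 30.25 °C + 273.15 = 303.40 K.
Area A = 0.389 × 0.231 = 0.089859 m².
Net radiated power P_net = εσA(T⁴ − T₀⁴) = 0.707×5.670×10⁻⁸×0.089859×(1060⁴ − 303.40⁴).
T⁴ − T₀⁴ = 1.26248×10¹² − 8.47349×10⁹ = 1.25401×10¹² K⁴, so P_net = 4.52×10³ W.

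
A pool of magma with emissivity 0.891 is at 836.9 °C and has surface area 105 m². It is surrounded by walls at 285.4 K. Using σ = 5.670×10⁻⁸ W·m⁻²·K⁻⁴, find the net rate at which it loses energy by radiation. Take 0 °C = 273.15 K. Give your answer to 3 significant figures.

T = 836.9 °C + 273.15 = 1110.05 K.
Area A = 105 m².
Net radiated power P_net = εσA(T⁴ − T₀⁴) = 0.891×5.670×10⁻⁸×105×(1110.05⁴ − 285.4⁴).
T⁴ − T₀⁴ = 1.51834×10¹² − 6.63462×10⁹ = 1.51171×10¹² K⁴, so P_net = 8.02×10⁶ W.

Net loss ≈ 8.02×10⁶ W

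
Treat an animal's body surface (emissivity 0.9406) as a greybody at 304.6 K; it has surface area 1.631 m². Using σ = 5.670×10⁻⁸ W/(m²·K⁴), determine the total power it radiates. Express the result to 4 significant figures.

P ≈ 748.8 W

Area A = 1.631 m².
P = εσAT⁴ = 0.9406 × 5.670×10⁻⁸ × 1.631 × (304.6)⁴ = 748.8 W.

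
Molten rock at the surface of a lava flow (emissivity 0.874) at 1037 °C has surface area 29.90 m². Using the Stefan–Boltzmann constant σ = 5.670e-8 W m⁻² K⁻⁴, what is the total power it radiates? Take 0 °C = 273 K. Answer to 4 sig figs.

P ≈ 4.364×10⁶ W

T = 1037 °C + 273 = 1310 K.
Area A = 29.90 m².
P = εσAT⁴ = 0.874 × 5.670×10⁻⁸ × 29.90 × (1310)⁴ = 4.364×10⁶ W.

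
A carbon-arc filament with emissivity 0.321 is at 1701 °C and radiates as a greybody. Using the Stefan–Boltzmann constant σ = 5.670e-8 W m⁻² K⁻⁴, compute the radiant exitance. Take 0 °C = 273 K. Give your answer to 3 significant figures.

I ≈ 2.76×10⁵ W/m²

T = 1701 °C + 273 = 1974 K.
Stefan–Boltzmann: I = εσT⁴ = 0.321 × 5.670×10⁻⁸ × (1974)⁴ = 2.76×10⁵ W/m².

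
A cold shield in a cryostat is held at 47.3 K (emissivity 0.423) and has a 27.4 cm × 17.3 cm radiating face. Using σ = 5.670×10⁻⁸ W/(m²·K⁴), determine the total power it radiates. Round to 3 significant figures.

P ≈ 5.69×10⁻³ W

Area A = 0.274 × 0.173 = 0.047402 m².
P = εσAT⁴ = 0.423 × 5.670×10⁻⁸ × 0.047402 × (47.3)⁴ = 5.69×10⁻³ W.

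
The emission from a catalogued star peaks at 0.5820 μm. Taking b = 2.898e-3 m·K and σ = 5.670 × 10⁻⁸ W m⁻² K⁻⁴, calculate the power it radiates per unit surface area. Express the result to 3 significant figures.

I ≈ 3.49×10⁷ W/m²

Wien's law: T = b/λ_max = 2.898×10⁻³/5.820×10⁻⁷ = 4979.38 K.
Then I = σT⁴ = 5.670×10⁻⁸×(4979.38)⁴ = 3.49×10⁷ W/m².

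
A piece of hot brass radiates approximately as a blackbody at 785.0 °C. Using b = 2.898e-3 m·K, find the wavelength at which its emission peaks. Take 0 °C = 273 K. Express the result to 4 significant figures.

λ_max ≈ 2739 nm

T = 785.0 °C + 273 = 1058.0 K.
Wien's displacement law: λ_max = b/T = (2.898×10⁻³ m·K)/(1058.0 K) = 2.7391×10⁻⁶ m.
That is 2739 nm, in the infrared range.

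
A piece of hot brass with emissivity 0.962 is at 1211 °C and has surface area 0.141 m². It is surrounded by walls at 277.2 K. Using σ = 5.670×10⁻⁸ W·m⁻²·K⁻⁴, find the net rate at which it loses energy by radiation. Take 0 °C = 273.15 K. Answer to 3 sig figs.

Net loss ≈ 3.73×10⁴ W

T = 1211 °C + 273.15 = 1484.15 K.
Area A = 0.141 m².
Net radiated power P_net = εσA(T⁴ − T₀⁴) = 0.962×5.670×10⁻⁸×0.141×(1484.15⁴ − 277.2⁴).
T⁴ − T₀⁴ = 4.85189×10¹² − 5.90436×10⁹ = 4.84599×10¹² K⁴, so P_net = 3.73×10⁴ W.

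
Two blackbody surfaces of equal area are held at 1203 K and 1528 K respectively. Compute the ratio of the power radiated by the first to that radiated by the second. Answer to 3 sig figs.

With equal areas, P₁/P₂ = (T₁/T₂)⁴ = (1203/1528)⁴ = 0.384.

P₁/P₂ ≈ 0.384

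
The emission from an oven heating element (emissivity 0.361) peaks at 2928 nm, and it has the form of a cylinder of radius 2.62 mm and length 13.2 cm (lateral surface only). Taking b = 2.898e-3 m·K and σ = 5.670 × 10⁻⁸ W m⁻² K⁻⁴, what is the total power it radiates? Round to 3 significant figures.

P ≈ 42.7 W

Wien's law: T = b/λ_max = 2.898×10⁻³/2.928×10⁻⁶ = 989.754 K.
Lateral area A = 2πrL = 2π×2.62×10⁻³×0.132 = 2.17298×10⁻³ m².
Then P = εσAT⁴ = 0.361×5.670×10⁻⁸×2.17298×10⁻³×(989.754)⁴ = 42.7 W.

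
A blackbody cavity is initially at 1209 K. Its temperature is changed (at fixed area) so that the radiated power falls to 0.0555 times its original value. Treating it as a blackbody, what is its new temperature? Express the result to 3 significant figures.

P ∝ T⁴, so T₂/T₁ = (P₂/P₁)^(1/4) = (0.0555)^(1/4) = 0.485370.
T₂ = 1209 × 0.485370 = 587 K.

T₂ ≈ 587 K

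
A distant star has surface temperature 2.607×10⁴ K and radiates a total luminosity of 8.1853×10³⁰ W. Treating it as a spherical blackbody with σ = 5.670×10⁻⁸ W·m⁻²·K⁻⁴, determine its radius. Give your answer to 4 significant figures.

R ≈ 4.987×10⁹ m

L = 4πR²σT⁴ ⇒ R = √(L/(4πσT⁴)).
σT⁴ = 2.61907×10¹⁰ W/m², so R = √(8.1853×10³⁰/(4π×2.61907×10¹⁰)) = 4.987×10⁹ m.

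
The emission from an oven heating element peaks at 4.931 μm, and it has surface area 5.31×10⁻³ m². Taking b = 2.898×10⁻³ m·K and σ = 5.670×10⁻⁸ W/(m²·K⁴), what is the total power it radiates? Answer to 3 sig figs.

Wien's law: T = b/λ_max = 2.898×10⁻³/4.931×10⁻⁶ = 587.710 K.
Area A = 5.31×10⁻³ m².
Then P = σAT⁴ = 5.670×10⁻⁸×5.31×10⁻³×(587.710)⁴ = 35.9 W.

P ≈ 35.9 W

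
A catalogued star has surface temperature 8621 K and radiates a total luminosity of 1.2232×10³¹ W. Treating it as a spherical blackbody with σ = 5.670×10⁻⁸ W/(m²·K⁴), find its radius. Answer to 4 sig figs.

R ≈ 5.575×10¹⁰ m

L = 4πR²σT⁴ ⇒ R = √(L/(4πσT⁴)).
σT⁴ = 3.13194×10⁸ W/m², so R = √(1.2232×10³¹/(4π×3.13194×10⁸)) = 5.575×10¹⁰ m.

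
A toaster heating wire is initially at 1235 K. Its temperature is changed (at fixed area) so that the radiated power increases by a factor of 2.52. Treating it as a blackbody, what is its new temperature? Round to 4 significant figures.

T₂ ≈ 1556 K

P ∝ T⁴, so T₂/T₁ = (P₂/P₁)^(1/4) = (2.52)^(1/4) = 1.25994.
T₂ = 1235 × 1.25994 = 1556 K.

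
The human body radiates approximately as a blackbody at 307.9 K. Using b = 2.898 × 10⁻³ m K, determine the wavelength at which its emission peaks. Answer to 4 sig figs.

Wien's displacement law: λ_max = b/T = (2.898×10⁻³ m·K)/(307.9 K) = 9.4121×10⁻⁶ m.
That is 9.412 μm, in the infrared range.

λ_max ≈ 9.412 μm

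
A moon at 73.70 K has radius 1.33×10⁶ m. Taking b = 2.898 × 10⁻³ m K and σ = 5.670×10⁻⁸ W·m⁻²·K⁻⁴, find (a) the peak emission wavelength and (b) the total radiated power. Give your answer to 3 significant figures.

λ_max ≈ 39.3 μm; P ≈ 3.72×10¹³ W

(a) λ_max = b/T = 2.898×10⁻³/73.70 = 3.932×10⁻⁵ m = 39.3 μm.
Surface area A = 4πR² = 4π(1.33×10⁶ m)² = 2.22287×10¹³ m².
(b) P = σAT⁴ = 5.670×10⁻⁸×2.22287×10¹³×(73.70)⁴ = 3.72×10¹³ W.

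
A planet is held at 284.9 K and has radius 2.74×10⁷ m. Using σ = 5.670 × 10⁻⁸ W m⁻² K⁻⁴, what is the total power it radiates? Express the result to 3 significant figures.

P ≈ 3.52×10¹⁸ W

Surface area A = 4πR² = 4π(2.74×10⁷ m)² = 9.43433×10¹⁵ m².
P = σAT⁴ = 5.670×10⁻⁸ × 9.43433×10¹⁵ × (284.9)⁴ = 3.52×10¹⁸ W.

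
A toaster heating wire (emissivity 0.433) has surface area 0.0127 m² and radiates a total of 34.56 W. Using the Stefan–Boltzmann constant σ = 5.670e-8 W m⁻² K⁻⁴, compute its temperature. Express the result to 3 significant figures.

T ≈ 577 K

Area A = 0.0127 m².
P = εσAT⁴ ⇒ T = (P/(εσA))^(1/4) = (34.56/(0.433×5.670×10⁻⁸×0.0127))^(1/4) = 577 K.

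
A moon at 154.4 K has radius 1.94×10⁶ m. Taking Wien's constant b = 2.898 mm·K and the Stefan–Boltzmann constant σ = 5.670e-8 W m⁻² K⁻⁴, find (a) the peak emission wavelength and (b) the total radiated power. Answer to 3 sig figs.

λ_max ≈ 18.8 μm; P ≈ 1.52×10¹⁵ W

(a) λ_max = b/T = 2.898×10⁻³/154.4 = 1.877×10⁻⁵ m = 18.8 μm.
Surface area A = 4πR² = 4π(1.94×10⁶ m)² = 4.72948×10¹³ m².
(b) P = σAT⁴ = 5.670×10⁻⁸×4.72948×10¹³×(154.4)⁴ = 1.52×10¹⁵ W.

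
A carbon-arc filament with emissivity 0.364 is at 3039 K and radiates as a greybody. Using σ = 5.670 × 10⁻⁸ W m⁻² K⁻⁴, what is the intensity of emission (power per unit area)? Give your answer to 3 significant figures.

Stefan–Boltzmann: I = εσT⁴ = 0.364 × 5.670×10⁻⁸ × (3039)⁴ = 1.76×10⁶ W/m².

I ≈ 1.76×10⁶ W/m²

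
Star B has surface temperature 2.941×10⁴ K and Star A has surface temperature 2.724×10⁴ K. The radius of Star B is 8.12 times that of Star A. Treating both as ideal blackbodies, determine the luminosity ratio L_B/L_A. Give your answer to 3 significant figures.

L_B/L_A ≈ 89.6

L ∝ R²T⁴, so L_B/L_A = (R_B/R_A)²(T_B/T_A)⁴ = (8.12)² × (2.941×10⁴/2.724×10⁴)⁴ = 65.9344 × 1.35879 = 89.6.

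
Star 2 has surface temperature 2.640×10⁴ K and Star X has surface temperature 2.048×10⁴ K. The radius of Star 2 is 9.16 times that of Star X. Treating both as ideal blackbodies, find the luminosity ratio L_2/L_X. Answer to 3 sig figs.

L_2/L_X ≈ 232

L ∝ R²T⁴, so L_2/L_X = (R_2/R_X)²(T_2/T_X)⁴ = (9.16)² × (2.640×10⁴/2.048×10⁴)⁴ = 83.9056 × 2.76119 = 232.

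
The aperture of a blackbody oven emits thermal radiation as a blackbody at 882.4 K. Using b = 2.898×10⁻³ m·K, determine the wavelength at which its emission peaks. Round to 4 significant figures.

λ_max ≈ 3.284 μm

Wien's displacement law: λ_max = b/T = (2.898×10⁻³ m·K)/(882.4 K) = 3.2842×10⁻⁶ m.
That is 3.284 μm, in the infrared range.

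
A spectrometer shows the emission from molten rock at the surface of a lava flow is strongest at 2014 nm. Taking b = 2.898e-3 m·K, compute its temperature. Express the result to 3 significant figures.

Wien's law gives T = b/λ_max = (2.898×10⁻³ m·K)/(2.014×10⁻⁶ m) = 1.44×10³ K.

T ≈ 1.44×10³ K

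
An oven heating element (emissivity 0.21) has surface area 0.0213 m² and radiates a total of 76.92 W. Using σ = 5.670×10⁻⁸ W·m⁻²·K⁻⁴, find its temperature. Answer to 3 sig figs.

Area A = 0.0213 m².
P = εσAT⁴ ⇒ T = (P/(εσA))^(1/4) = (76.92/(0.21×5.670×10⁻⁸×0.0213))^(1/4) = 742 K.

T ≈ 742 K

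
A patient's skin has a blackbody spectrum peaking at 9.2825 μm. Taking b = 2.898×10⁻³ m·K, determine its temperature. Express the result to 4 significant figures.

T ≈ 312.2 K

Wien's law gives T = b/λ_max = (2.898×10⁻³ m·K)/(9.2825×10⁻⁶ m) = 312.2 K.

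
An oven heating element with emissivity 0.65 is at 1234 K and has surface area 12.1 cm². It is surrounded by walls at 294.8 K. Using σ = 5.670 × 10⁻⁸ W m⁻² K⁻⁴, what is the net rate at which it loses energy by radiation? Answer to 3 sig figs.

Area A = 12.1 cm² = 1.21×10⁻³ m².
Net radiated power P_net = εσA(T⁴ − T₀⁴) = 0.65×5.670×10⁻⁸×1.21×10⁻³×(1234⁴ − 294.8⁴).
T⁴ − T₀⁴ = 2.31879×10¹² − 7.55283×10⁹ = 2.31124×10¹² K⁴, so P_net = 103 W.

Net loss ≈ 103 W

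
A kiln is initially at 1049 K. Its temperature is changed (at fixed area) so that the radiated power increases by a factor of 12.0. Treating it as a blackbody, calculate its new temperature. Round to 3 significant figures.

P ∝ T⁴, so T₂/T₁ = (P₂/P₁)^(1/4) = (12.0)^(1/4) = 1.86121.
T₂ = 1049 × 1.86121 = 1.95×10³ K.

T₂ ≈ 1.95×10³ K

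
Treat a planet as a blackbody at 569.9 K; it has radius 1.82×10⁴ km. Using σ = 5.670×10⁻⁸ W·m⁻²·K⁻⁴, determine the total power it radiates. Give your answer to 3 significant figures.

Surface area A = 4πR² = 4π(1.82×10⁷ m)² = 4.16248×10¹⁵ m².
P = σAT⁴ = 5.670×10⁻⁸ × 4.16248×10¹⁵ × (569.9)⁴ = 2.49×10¹⁹ W.

P ≈ 2.49×10¹⁹ W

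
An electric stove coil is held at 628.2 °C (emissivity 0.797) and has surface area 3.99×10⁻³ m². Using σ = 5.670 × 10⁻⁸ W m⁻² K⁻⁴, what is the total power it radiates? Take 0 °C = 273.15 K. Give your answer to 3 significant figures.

T = 628.2 °C + 273.15 = 901.35 K.
Area A = 3.99×10⁻³ m².
P = εσAT⁴ = 0.797 × 5.670×10⁻⁸ × 3.99×10⁻³ × (901.35)⁴ = 119 W.

P ≈ 119 W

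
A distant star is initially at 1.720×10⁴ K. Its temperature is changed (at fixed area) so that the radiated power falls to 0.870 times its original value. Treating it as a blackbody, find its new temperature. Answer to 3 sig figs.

T₂ ≈ 1.66×10⁴ K

P ∝ T⁴, so T₂/T₁ = (P₂/P₁)^(1/4) = (0.870)^(1/4) = 0.965784.
T₂ = 1.720×10⁴ × 0.965784 = 1.66×10⁴ K.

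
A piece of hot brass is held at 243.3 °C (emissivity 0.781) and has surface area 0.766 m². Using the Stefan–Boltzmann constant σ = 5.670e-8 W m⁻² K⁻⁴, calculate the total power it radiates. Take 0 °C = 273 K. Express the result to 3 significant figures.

P ≈ 2.41×10³ W

T = 243.3 °C + 273 = 516.3 K.
Area A = 0.766 m².
P = εσAT⁴ = 0.781 × 5.670×10⁻⁸ × 0.766 × (516.3)⁴ = 2.41×10³ W.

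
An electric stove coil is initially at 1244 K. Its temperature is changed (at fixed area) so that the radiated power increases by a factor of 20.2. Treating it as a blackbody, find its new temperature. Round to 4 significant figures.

P ∝ T⁴, so T₂/T₁ = (P₂/P₁)^(1/4) = (20.2)^(1/4) = 2.12001.
T₂ = 1244 × 2.12001 = 2637 K.

T₂ ≈ 2637 K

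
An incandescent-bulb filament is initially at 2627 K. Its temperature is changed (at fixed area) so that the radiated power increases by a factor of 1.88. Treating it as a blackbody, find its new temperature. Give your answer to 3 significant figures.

P ∝ T⁴, so T₂/T₁ = (P₂/P₁)^(1/4) = (1.88)^(1/4) = 1.17095.
T₂ = 2627 × 1.17095 = 3.08×10³ K.

T₂ ≈ 3.08×10³ K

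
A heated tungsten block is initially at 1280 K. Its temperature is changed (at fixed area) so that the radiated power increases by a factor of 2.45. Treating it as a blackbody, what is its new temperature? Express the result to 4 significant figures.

P ∝ T⁴, so T₂/T₁ = (P₂/P₁)^(1/4) = (2.45)^(1/4) = 1.25110.
T₂ = 1280 × 1.25110 = 1601 K.

T₂ ≈ 1601 K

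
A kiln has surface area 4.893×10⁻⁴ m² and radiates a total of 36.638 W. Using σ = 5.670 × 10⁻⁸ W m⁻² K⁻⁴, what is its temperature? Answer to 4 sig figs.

Area A = 4.893×10⁻⁴ m².
P = σAT⁴ ⇒ T = (P/(σA))^(1/4) = (36.638/(5.670×10⁻⁸×4.893×10⁻⁴))^(1/4) = 1072 K.

T ≈ 1072 K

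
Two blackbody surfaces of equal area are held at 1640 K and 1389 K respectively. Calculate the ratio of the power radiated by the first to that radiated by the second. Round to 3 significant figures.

With equal areas, P₁/P₂ = (T₁/T₂)⁴ = (1640/1389)⁴ = 1.94.

P₁/P₂ ≈ 1.94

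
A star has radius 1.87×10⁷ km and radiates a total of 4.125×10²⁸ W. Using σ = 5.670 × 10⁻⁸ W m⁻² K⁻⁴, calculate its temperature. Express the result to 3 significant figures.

T ≈ 3.59×10³ K

Surface area A = 4πR² = 4π(1.87×10¹⁰ m)² = 4.39433×10²¹ m².
P = σAT⁴ ⇒ T = (P/(σA))^(1/4) = (4.125×10²⁸/(5.670×10⁻⁸×4.39433×10²¹))^(1/4) = 3.59×10³ K.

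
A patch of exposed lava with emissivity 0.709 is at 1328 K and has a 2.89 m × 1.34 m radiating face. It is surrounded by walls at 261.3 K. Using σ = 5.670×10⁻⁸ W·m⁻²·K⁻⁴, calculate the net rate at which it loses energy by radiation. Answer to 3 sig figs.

Area A = 2.89 × 1.34 = 3.8726 m².
Net radiated power P_net = εσA(T⁴ − T₀⁴) = 0.709×5.670×10⁻⁸×3.8726×(1328⁴ − 261.3⁴).
T⁴ − T₀⁴ = 3.11023×10¹² − 4.66184×10⁹ = 3.10557×10¹² K⁴, so P_net = 4.83×10⁵ W.

Net loss ≈ 4.83×10⁵ W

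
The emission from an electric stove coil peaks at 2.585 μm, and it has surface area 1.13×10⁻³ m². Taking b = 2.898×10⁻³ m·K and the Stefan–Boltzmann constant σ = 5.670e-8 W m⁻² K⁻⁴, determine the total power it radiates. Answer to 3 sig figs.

P ≈ 101 W

Wien's law: T = b/λ_max = 2.898×10⁻³/2.585×10⁻⁶ = 1121.08 K.
Area A = 1.13×10⁻³ m².
Then P = σAT⁴ = 5.670×10⁻⁸×1.13×10⁻³×(1121.08)⁴ = 101 W.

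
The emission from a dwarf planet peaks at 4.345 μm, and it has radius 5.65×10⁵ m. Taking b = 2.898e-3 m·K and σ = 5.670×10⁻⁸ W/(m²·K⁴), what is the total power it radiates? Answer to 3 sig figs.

Wien's law: T = b/λ_max = 2.898×10⁻³/4.345×10⁻⁶ = 666.974 K.
Surface area A = 4πR² = 4π(5.65×10⁵ m)² = 4.01150×10¹² m².
Then P = σAT⁴ = 5.670×10⁻⁸×4.01150×10¹²×(666.974)⁴ = 4.50×10¹⁶ W.

P ≈ 4.50×10¹⁶ W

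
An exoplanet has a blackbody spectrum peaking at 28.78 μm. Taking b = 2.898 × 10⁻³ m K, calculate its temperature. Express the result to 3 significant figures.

T ≈ 101 K

Wien's law gives T = b/λ_max = (2.898×10⁻³ m·K)/(2.878×10⁻⁵ m) = 101 K.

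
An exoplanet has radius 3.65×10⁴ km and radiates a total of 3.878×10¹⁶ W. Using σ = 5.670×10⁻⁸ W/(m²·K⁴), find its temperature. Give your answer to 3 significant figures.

T ≈ 79.9 K

Surface area A = 4πR² = 4π(3.65×10⁷ m)² = 1.67415×10¹⁶ m².
P = σAT⁴ ⇒ T = (P/(σA))^(1/4) = (3.878×10¹⁶/(5.670×10⁻⁸×1.67415×10¹⁶))^(1/4) = 79.9 K.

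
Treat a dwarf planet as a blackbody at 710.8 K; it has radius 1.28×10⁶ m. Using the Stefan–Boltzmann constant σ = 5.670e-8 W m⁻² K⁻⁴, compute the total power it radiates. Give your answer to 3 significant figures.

P ≈ 2.98×10¹⁷ W

Surface area A = 4πR² = 4π(1.28×10⁶ m)² = 2.05887×10¹³ m².
P = σAT⁴ = 5.670×10⁻⁸ × 2.05887×10¹³ × (710.8)⁴ = 2.98×10¹⁷ W.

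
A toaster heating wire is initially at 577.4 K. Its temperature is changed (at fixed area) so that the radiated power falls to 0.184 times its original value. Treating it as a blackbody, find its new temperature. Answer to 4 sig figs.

P ∝ T⁴, so T₂/T₁ = (P₂/P₁)^(1/4) = (0.184)^(1/4) = 0.654944.
T₂ = 577.4 × 0.654944 = 378.2 K.

T₂ ≈ 378.2 K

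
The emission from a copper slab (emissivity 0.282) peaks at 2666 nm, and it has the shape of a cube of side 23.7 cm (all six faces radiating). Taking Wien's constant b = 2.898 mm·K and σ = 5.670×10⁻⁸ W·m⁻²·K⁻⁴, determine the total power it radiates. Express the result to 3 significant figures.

Wien's law: T = b/λ_max = 2.898×10⁻³/2.666×10⁻⁶ = 1087.02 K.
Area A = 6s² = 6×(0.237 m)² = 0.337014 m².
Then P = εσAT⁴ = 0.282×5.670×10⁻⁸×0.337014×(1087.02)⁴ = 7.52×10³ W.

P ≈ 7.52×10³ W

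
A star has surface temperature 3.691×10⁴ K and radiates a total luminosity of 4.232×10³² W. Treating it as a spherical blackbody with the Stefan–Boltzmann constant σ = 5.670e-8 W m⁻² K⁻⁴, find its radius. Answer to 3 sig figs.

L = 4πR²σT⁴ ⇒ R = √(L/(4πσT⁴)).
σT⁴ = 1.05235×10¹¹ W/m², so R = √(4.232×10³²/(4π×1.05235×10¹¹)) = 1.79×10¹⁰ m.

R ≈ 1.79×10¹⁰ m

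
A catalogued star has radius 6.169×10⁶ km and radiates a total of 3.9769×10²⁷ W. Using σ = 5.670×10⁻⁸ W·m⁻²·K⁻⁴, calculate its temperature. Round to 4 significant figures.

T ≈ 3480 K

Surface area A = 4πR² = 4π(6.169×10⁹ m)² = 4.78233×10²⁰ m².
P = σAT⁴ ⇒ T = (P/(σA))^(1/4) = (3.9769×10²⁷/(5.670×10⁻⁸×4.78233×10²⁰))^(1/4) = 3480 K.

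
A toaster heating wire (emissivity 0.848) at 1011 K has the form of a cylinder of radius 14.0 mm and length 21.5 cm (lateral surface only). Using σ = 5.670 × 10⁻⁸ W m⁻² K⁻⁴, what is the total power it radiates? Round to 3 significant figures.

P ≈ 950 W

Lateral area A = 2πrL = 2π×0.0140×0.215 = 0.0189124 m².
P = εσAT⁴ = 0.848 × 5.670×10⁻⁸ × 0.0189124 × (1011)⁴ = 950 W.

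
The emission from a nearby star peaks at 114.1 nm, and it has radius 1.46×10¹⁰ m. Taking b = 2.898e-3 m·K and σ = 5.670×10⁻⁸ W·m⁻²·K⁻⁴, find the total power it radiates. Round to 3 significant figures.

P ≈ 6.32×10³¹ W

Wien's law: T = b/λ_max = 2.898×10⁻³/1.141×10⁻⁷ = 25398.8 K.
Surface area A = 4πR² = 4π(1.46×10¹⁰ m)² = 2.67865×10²¹ m².
Then P = σAT⁴ = 5.670×10⁻⁸×2.67865×10²¹×(25398.8)⁴ = 6.32×10³¹ W.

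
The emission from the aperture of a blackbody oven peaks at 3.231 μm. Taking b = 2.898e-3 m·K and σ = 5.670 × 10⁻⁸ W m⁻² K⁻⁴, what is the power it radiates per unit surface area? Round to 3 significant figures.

I ≈ 3.67×10⁴ W/m²

Wien's law: T = b/λ_max = 2.898×10⁻³/3.231×10⁻⁶ = 896.936 K.
Then I = σT⁴ = 5.670×10⁻⁸×(896.936)⁴ = 3.67×10⁴ W/m².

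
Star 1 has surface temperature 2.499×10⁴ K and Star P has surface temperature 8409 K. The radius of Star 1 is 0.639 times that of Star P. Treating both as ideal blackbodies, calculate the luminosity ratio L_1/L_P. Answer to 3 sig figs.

L_1/L_P ≈ 31.8

L ∝ R²T⁴, so L_1/L_P = (R_1/R_P)²(T_1/T_P)⁴ = (0.639)² × (2.499×10⁴/8409)⁴ = 0.408321 × 77.9987 = 31.8.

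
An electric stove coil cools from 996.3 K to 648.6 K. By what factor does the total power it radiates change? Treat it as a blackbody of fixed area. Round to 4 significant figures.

P ∝ T⁴, so P₂/P₁ = (T₂/T₁)⁴ = (648.6/996.3)⁴ = (0.651009)⁴ = 0.1796.

P₂/P₁ ≈ 0.1796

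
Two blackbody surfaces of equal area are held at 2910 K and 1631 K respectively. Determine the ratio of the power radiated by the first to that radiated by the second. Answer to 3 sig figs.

With equal areas, P₁/P₂ = (T₁/T₂)⁴ = (2910/1631)⁴ = 10.1.

P₁/P₂ ≈ 10.1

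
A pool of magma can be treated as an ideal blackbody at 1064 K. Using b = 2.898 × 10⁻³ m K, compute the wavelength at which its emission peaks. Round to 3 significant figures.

λ_max ≈ 2.72×10³ nm

Wien's displacement law: λ_max = b/T = (2.898×10⁻³ m·K)/(1064 K) = 2.724×10⁻⁶ m.
That is 2.72×10³ nm, in the infrared range.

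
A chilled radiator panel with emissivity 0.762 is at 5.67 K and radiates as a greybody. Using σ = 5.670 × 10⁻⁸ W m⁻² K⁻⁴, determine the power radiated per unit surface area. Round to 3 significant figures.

Stefan–Boltzmann: I = εσT⁴ = 0.762 × 5.670×10⁻⁸ × (5.67)⁴ = 4.47×10⁻⁵ W/m².

I ≈ 4.47×10⁻⁵ W/m²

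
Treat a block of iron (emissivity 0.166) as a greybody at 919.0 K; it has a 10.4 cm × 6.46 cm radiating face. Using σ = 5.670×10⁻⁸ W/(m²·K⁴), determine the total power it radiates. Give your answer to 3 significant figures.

Area A = 0.104 × 0.0646 = 6.7184×10⁻³ m².
P = εσAT⁴ = 0.166 × 5.670×10⁻⁸ × 6.7184×10⁻³ × (919.0)⁴ = 45.1 W.

P ≈ 45.1 W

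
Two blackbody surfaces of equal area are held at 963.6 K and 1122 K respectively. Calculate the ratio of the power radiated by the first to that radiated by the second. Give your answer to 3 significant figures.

With equal areas, P₁/P₂ = (T₁/T₂)⁴ = (963.6/1122)⁴ = 0.544.

P₁/P₂ ≈ 0.544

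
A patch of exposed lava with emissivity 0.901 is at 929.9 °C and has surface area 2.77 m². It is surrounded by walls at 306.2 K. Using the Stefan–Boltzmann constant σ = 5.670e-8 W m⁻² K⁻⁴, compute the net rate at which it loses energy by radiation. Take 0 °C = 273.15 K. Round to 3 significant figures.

Net loss ≈ 2.95×10⁵ W

T = 929.9 °C + 273.15 = 1203.05 K.
Area A = 2.77 m².
Net radiated power P_net = εσA(T⁴ − T₀⁴) = 0.901×5.670×10⁻⁸×2.77×(1203.05⁴ − 306.2⁴).
T⁴ − T₀⁴ = 2.09476×10¹² − 8.79065×10⁹ = 2.08597×10¹² K⁴, so P_net = 2.95×10⁵ W.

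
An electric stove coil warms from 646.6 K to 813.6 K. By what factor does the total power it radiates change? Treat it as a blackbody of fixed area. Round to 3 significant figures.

P ∝ T⁴, so P₂/P₁ = (T₂/T₁)⁴ = (813.6/646.6)⁴ = (1.25827)⁴ = 2.51.

P₂/P₁ ≈ 2.51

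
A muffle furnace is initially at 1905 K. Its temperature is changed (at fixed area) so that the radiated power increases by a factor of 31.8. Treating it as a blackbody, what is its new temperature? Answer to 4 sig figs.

T₂ ≈ 4524 K

P ∝ T⁴, so T₂/T₁ = (P₂/P₁)^(1/4) = (31.8)^(1/4) = 2.37469.
T₂ = 1905 × 2.37469 = 4524 K.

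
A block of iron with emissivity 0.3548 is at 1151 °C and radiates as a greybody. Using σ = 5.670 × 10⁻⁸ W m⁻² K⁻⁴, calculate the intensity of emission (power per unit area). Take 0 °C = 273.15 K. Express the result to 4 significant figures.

T = 1151 °C + 273.15 = 1424.15 K.
Stefan–Boltzmann: I = εσT⁴ = 0.3548 × 5.670×10⁻⁸ × (1424.15)⁴ = 8.275×10⁴ W/m².

I ≈ 8.275×10⁴ W/m²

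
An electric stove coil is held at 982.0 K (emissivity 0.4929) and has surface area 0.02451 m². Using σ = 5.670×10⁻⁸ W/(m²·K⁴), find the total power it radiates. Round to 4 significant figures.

Area A = 0.02451 m².
P = εσAT⁴ = 0.4929 × 5.670×10⁻⁸ × 0.02451 × (982.0)⁴ = 637.0 W.

P ≈ 637.0 W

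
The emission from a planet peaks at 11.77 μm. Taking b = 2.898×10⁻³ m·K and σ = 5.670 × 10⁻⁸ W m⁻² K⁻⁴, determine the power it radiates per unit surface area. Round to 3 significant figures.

I ≈ 208 W/m²

Wien's law: T = b/λ_max = 2.898×10⁻³/1.177×10⁻⁵ = 246.219 K.
Then I = σT⁴ = 5.670×10⁻⁸×(246.219)⁴ = 208 W/m².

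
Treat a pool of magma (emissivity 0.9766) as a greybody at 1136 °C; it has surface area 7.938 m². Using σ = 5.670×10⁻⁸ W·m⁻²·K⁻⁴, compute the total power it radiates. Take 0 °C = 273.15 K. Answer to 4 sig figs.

P ≈ 1.733×10⁶ W

T = 1136 °C + 273.15 = 1409.15 K.
Area A = 7.938 m².
P = εσAT⁴ = 0.9766 × 5.670×10⁻⁸ × 7.938 × (1409.15)⁴ = 1.733×10⁶ W.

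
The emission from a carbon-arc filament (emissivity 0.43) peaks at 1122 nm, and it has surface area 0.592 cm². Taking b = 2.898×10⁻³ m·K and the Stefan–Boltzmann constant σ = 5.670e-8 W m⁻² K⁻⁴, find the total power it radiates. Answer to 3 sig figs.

P ≈ 64.2 W

Wien's law: T = b/λ_max = 2.898×10⁻³/1.122×10⁻⁶ = 2582.89 K.
Area A = 0.592 cm² = 5.92×10⁻⁵ m².
Then P = εσAT⁴ = 0.43×5.670×10⁻⁸×5.92×10⁻⁵×(2582.89)⁴ = 64.2 W.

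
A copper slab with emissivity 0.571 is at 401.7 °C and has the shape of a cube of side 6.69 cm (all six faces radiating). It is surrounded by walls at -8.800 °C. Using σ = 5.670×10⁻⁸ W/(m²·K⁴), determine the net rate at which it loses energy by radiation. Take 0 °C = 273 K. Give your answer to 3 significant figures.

Net loss ≈ 176 W

T = 401.7 °C + 273 = 674.7 K.
Surroundings: T = -8.800 °C + 273 = 264.200 K.
Area A = 6s² = 6×(0.0669 m)² = 0.0268537 m².
Net radiated power P_net = εσA(T⁴ − T₀⁴) = 0.571×5.670×10⁻⁸×0.0268537×(674.7⁴ − 264.200⁴).
T⁴ − T₀⁴ = 2.07225×10¹¹ − 4.87227×10⁹ = 2.02353×10¹¹ K⁴, so P_net = 176 W.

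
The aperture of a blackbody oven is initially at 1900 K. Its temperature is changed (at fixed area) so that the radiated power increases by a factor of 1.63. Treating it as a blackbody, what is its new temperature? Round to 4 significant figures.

T₂ ≈ 2147 K

P ∝ T⁴, so T₂/T₁ = (P₂/P₁)^(1/4) = (1.63)^(1/4) = 1.12992.
T₂ = 1900 × 1.12992 = 2147 K.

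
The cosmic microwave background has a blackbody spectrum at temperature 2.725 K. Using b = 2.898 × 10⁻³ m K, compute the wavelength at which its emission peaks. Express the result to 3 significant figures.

Wien's displacement law: λ_max = b/T = (2.898×10⁻³ m·K)/(2.725 K) = 1.063×10⁻³ m.
That is 1.06 mm, in the microwave range.

λ_max ≈ 1.06 mm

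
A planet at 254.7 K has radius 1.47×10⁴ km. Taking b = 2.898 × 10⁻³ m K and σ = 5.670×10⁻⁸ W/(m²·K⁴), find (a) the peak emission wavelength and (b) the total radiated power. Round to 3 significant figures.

(a) λ_max = b/T = 2.898×10⁻³/254.7 = 1.138×10⁻⁵ m = 11.4 μm.
Surface area A = 4πR² = 4π(1.47×10⁷ m)² = 2.71547×10¹⁵ m².
(b) P = σAT⁴ = 5.670×10⁻⁸×2.71547×10¹⁵×(254.7)⁴ = 6.48×10¹⁷ W.

λ_max ≈ 11.4 μm; P ≈ 6.48×10¹⁷ W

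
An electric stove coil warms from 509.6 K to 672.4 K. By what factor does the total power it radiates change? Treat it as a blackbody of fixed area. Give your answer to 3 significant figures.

P₂/P₁ ≈ 3.03

P ∝ T⁴, so P₂/P₁ = (T₂/T₁)⁴ = (672.4/509.6)⁴ = (1.31947)⁴ = 3.03.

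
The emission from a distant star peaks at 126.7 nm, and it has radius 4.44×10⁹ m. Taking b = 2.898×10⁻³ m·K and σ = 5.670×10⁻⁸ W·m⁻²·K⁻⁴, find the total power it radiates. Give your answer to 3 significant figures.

P ≈ 3.84×10³⁰ W

Wien's law: T = b/λ_max = 2.898×10⁻³/1.267×10⁻⁷ = 22872.9 K.
Surface area A = 4πR² = 4π(4.44×10⁹ m)² = 2.47728×10²⁰ m².
Then P = σAT⁴ = 5.670×10⁻⁸×2.47728×10²⁰×(22872.9)⁴ = 3.84×10³⁰ W.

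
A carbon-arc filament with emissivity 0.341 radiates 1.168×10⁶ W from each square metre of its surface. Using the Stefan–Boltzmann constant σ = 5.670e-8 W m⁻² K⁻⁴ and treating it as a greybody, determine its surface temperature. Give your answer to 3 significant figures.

T ≈ 2.79×10³ K

I = εσT⁴, so T = (I/εσ)^(1/4) = (1.168×10⁶/(0.341×5.670×10⁻⁸))^(1/4) = 2.79×10³ K.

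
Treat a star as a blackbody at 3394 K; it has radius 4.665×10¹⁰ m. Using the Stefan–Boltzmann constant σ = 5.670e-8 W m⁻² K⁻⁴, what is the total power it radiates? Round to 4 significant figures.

P ≈ 2.058×10²⁹ W

Surface area A = 4πR² = 4π(4.665×10¹⁰ m)² = 2.73472×10²² m².
P = σAT⁴ = 5.670×10⁻⁸ × 2.73472×10²² × (3394)⁴ = 2.058×10²⁹ W.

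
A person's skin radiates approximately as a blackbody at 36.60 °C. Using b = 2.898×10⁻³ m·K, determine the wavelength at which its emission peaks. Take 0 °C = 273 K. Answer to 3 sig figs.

T = 36.60 °C + 273 = 309.60 K.
Wien's displacement law: λ_max = b/T = (2.898×10⁻³ m·K)/(309.60 K) = 9.360×10⁻⁶ m.
That is 9.36 μm, in the infrared range.

λ_max ≈ 9.36 μm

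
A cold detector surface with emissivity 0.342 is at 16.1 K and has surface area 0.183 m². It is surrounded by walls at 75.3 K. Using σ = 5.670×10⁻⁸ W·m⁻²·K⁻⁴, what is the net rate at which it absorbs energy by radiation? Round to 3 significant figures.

Area A = 0.183 m².
Net radiated power P_net = εσA(T⁴ − T₀⁴) = 0.342×5.670×10⁻⁸×0.183×(16.1⁴ − 75.3⁴).
T⁴ − T₀⁴ = 67189.8 − 3.21499×10⁷ = -3.20827×10⁷ K⁴, so P_net = -0.114 W — negative, meaning a net gain of 0.114 W.

Net gain ≈ 0.114 W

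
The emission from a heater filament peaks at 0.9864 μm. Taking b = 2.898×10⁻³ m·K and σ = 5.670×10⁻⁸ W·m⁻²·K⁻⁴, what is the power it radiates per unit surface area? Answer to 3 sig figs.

I ≈ 4.22×10⁶ W/m²

Wien's law: T = b/λ_max = 2.898×10⁻³/9.864×10⁻⁷ = 2937.96 K.
Then I = σT⁴ = 5.670×10⁻⁸×(2937.96)⁴ = 4.22×10⁶ W/m².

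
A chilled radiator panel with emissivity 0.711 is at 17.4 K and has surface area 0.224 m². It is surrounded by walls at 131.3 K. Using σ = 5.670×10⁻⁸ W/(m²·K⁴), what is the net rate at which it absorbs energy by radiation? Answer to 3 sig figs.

Net gain ≈ 2.68 W

Area A = 0.224 m².
Net radiated power P_net = εσA(T⁴ − T₀⁴) = 0.711×5.670×10⁻⁸×0.224×(17.4⁴ − 131.3⁴).
T⁴ − T₀⁴ = 91663.6 − 2.97207×10⁸ = -2.97115×10⁸ K⁴, so P_net = -2.68 W — negative, meaning a net gain of 2.68 W.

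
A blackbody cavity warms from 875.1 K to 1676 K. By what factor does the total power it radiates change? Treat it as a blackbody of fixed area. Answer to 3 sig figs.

P₂/P₁ ≈ 13.5

P ∝ T⁴, so P₂/P₁ = (T₂/T₁)⁴ = (1676/875.1)⁴ = (1.91521)⁴ = 13.5.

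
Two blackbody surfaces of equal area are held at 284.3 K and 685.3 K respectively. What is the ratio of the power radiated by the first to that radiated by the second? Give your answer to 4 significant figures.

With equal areas, P₁/P₂ = (T₁/T₂)⁴ = (284.3/685.3)⁴ = 0.02962.

P₁/P₂ ≈ 0.02962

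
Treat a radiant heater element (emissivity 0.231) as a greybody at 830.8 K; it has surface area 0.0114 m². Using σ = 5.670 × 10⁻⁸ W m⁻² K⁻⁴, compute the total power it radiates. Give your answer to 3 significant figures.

P ≈ 71.1 W

Area A = 0.0114 m².
P = εσAT⁴ = 0.231 × 5.670×10⁻⁸ × 0.0114 × (830.8)⁴ = 71.1 W.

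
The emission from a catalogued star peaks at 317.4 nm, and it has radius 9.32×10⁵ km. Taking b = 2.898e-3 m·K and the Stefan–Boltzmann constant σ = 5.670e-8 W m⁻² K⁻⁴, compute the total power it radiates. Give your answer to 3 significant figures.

Wien's law: T = b/λ_max = 2.898×10⁻³/3.174×10⁻⁷ = 9130.43 K.
Surface area A = 4πR² = 4π(9.32×10⁸ m)² = 1.09155×10¹⁹ m².
Then P = σAT⁴ = 5.670×10⁻⁸×1.09155×10¹⁹×(9130.43)⁴ = 4.30×10²⁷ W.

P ≈ 4.30×10²⁷ W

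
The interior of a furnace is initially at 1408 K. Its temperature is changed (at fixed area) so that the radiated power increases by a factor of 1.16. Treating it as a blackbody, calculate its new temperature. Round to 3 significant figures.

T₂ ≈ 1.46×10³ K

P ∝ T⁴, so T₂/T₁ = (P₂/P₁)^(1/4) = (1.16)^(1/4) = 1.03780.
T₂ = 1408 × 1.03780 = 1.46×10³ K.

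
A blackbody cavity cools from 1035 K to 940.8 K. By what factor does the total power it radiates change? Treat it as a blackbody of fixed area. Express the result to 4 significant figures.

P₂/P₁ ≈ 0.6827

P ∝ T⁴, so P₂/P₁ = (T₂/T₁)⁴ = (940.8/1035)⁴ = (0.908986)⁴ = 0.6827.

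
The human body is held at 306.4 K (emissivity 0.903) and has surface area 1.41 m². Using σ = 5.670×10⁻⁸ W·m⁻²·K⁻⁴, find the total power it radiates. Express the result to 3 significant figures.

Area A = 1.41 m².
P = εσAT⁴ = 0.903 × 5.670×10⁻⁸ × 1.41 × (306.4)⁴ = 636 W.

P ≈ 636 W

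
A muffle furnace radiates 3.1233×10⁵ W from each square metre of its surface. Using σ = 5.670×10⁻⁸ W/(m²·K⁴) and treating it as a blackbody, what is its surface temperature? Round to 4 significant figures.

T ≈ 1532 K

I = σT⁴, so T = (I/σ)^(1/4) = (3.1233×10⁵/(5.670×10⁻⁸))^(1/4) = 1532 K.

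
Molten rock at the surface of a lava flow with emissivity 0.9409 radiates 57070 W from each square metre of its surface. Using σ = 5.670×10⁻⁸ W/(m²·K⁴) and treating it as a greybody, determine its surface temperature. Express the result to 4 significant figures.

T ≈ 1017 K

I = εσT⁴, so T = (I/εσ)^(1/4) = (57070/(0.9409×5.670×10⁻⁸))^(1/4) = 1017 K.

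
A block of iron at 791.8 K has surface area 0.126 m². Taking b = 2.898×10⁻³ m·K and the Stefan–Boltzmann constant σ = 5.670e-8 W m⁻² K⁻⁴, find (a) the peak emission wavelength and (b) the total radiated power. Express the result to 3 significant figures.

(a) λ_max = b/T = 2.898×10⁻³/791.8 = 3.660×10⁻⁶ m = 3.66 μm.
Area A = 0.126 m².
(b) P = σAT⁴ = 5.670×10⁻⁸×0.126×(791.8)⁴ = 2.81×10³ W.

λ_max ≈ 3.66 μm; P ≈ 2.81×10³ W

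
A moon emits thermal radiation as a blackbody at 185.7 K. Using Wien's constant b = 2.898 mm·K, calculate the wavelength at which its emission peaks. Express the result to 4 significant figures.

Wien's displacement law: λ_max = b/T = (2.898×10⁻³ m·K)/(185.7 K) = 1.5606×10⁻⁵ m.
That is 15.61 μm, in the infrared range.

λ_max ≈ 15.61 μm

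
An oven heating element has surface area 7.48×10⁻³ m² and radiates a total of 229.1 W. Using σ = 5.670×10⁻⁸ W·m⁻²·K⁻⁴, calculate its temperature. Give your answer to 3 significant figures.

T ≈ 857 K

Area A = 7.48×10⁻³ m².
P = σAT⁴ ⇒ T = (P/(σA))^(1/4) = (229.1/(5.670×10⁻⁸×7.48×10⁻³))^(1/4) = 857 K.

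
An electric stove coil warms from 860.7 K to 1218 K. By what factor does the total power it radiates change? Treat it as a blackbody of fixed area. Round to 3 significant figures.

P ∝ T⁴, so P₂/P₁ = (T₂/T₁)⁴ = (1218/860.7)⁴ = (1.41513)⁴ = 4.01.

P₂/P₁ ≈ 4.01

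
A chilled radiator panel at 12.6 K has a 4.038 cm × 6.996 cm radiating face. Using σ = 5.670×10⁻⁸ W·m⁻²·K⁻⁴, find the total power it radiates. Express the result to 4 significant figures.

P ≈ 4.037×10⁻⁶ W

Area A = 0.04038 × 0.06996 = 2.82498×10⁻³ m².
P = σAT⁴ = 5.670×10⁻⁸ × 2.82498×10⁻³ × (12.6)⁴ = 4.037×10⁻⁶ W.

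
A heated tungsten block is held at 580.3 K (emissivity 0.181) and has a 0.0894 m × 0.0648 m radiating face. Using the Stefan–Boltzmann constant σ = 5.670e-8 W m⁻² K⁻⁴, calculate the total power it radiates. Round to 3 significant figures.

Area A = 0.0894 × 0.0648 = 5.79312×10⁻³ m².
P = εσAT⁴ = 0.181 × 5.670×10⁻⁸ × 5.79312×10⁻³ × (580.3)⁴ = 6.74 W.

P ≈ 6.74 W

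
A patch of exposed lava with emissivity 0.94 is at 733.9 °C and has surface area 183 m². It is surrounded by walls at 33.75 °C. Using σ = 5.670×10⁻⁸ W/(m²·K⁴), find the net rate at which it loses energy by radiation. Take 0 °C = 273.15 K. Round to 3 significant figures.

Net loss ≈ 9.94×10⁶ W

T = 733.9 °C + 273.15 = 1007.05 K.
Surroundings: T = 33.75 °C + 273.15 = 306.90 K.
Area A = 183 m².
Net radiated power P_net = εσA(T⁴ − T₀⁴) = 0.94×5.670×10⁻⁸×183×(1007.05⁴ − 306.90⁴).
T⁴ − T₀⁴ = 1.02850×10¹² − 8.87131×10⁹ = 1.01963×10¹² K⁴, so P_net = 9.94×10⁶ W.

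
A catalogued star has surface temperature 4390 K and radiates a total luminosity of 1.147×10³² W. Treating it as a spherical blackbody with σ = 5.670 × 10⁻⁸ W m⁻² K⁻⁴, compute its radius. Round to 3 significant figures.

R ≈ 6.58×10¹¹ m

L = 4πR²σT⁴ ⇒ R = √(L/(4πσT⁴)).
σT⁴ = 2.10592×10⁷ W/m², so R = √(1.147×10³²/(4π×2.10592×10⁷)) = 6.58×10¹¹ m.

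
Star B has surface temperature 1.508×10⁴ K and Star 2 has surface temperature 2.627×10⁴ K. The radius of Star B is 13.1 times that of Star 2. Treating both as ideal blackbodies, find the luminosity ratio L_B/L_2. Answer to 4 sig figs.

L ∝ R²T⁴, so L_B/L_2 = (R_B/R_2)²(T_B/T_2)⁴ = (13.1)² × (1.508×10⁴/2.627×10⁴)⁴ = 171.61 × 0.108584 = 18.63.

L_B/L_2 ≈ 18.63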